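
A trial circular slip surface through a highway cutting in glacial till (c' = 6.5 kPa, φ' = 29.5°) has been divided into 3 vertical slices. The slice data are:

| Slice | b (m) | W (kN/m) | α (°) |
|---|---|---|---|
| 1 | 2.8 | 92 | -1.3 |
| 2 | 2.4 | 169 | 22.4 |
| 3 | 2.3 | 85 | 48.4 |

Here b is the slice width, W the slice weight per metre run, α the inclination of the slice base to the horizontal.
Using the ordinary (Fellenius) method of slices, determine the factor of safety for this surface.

Ordinary method of slices: FS = Σ[c'·Δl_i + (W_i cosα_i)·tanφ'] / Σ W_i sinα_i, with Δl_i = b_i / cosα_i.
Slice 1: Δl = 2.8/cos(-1.3°) = 2.801 m; N'_1 = 92·cos(-1.3°) = 92.0; c'Δl = 18.20; W sinα = -2.1
Slice 2: Δl = 2.4/cos22.4° = 2.596 m; N'_2 = 169·cos22.4° = 156.2; c'Δl = 16.87; W sinα = 64.4
Slice 3: Δl = 2.3/cos48.4° = 3.464 m; N'_3 = 85·cos48.4° = 56.4; c'Δl = 22.52; W sinα = 63.6
Σc'Δl = 57.6 kN/m; ΣN' = 304.7 kN/m; ΣW sinα = 125.9 kN/m
Resisting = 57.6 + 304.7·tan29.5° = 57.6 + 172.4 = 230.0 kN/m
FS = 230.0 / 125.9 = 1.827

FS = 1.83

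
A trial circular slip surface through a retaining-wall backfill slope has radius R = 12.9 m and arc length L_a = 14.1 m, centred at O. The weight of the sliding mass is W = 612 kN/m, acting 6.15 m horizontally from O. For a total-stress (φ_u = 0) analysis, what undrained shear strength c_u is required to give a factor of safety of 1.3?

FS = c_u·L_a·R / (W·d), so c_u = FS·W·d / (L_a·R).
c_u = 1.3·612·6.15 / (14.10·12.9) = 4892.9 / 181.89 = 26.90 kPa

c_u = 26.9 kPa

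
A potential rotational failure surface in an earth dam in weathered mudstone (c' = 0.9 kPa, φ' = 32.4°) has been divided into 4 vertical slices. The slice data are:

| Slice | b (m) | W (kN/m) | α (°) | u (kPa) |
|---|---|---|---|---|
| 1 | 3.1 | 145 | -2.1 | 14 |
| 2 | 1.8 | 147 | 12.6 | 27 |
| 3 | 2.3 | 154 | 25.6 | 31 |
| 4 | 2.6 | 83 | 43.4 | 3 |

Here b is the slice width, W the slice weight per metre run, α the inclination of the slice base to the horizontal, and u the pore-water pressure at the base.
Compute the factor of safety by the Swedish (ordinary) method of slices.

Ordinary method of slices: FS = Σ[c'·Δl_i + (W_i cosα_i − u_i·Δl_i)·tanφ'] / Σ W_i sinα_i, with Δl_i = b_i / cosα_i.
Slice 1: Δl = 3.1/cos(-2.1°) = 3.102 m; N'_1 = 145·cos(-2.1°) − 14·3.102 = 101.5; c'Δl = 2.79; W sinα = -5.3
Slice 2: Δl = 1.8/cos12.6° = 1.844 m; N'_2 = 147·cos12.6° − 27·1.844 = 93.7; c'Δl = 1.66; W sinα = 32.1
Slice 3: Δl = 2.3/cos25.6° = 2.550 m; N'_3 = 154·cos25.6° − 31·2.550 = 59.8; c'Δl = 2.30; W sinα = 66.5
Slice 4: Δl = 2.6/cos43.4° = 3.578 m; N'_4 = 83·cos43.4° − 3·3.578 = 49.6; c'Δl = 3.22; W sinα = 57.0
Σc'Δl = 10.0 kN/m; ΣN' = 304.5 kN/m; ΣW sinα = 150.3 kN/m
Resisting = 10.0 + 304.5·tan32.4° = 10.0 + 193.3 = 203.2 kN/m
FS = 203.2 / 150.3 = 1.352

FS = 1.35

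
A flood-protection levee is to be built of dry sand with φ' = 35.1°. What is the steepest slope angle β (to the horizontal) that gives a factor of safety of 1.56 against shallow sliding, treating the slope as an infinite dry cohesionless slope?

For an infinite dry cohesionless slope FS = tanφ'/tanβ, so tanβ = tanφ' / FS.
tanβ = tan35.1° / 1.56 = 0.7028 / 1.56 = 0.4505
β = arctan(0.4505) = 24.25°

β = 24.3°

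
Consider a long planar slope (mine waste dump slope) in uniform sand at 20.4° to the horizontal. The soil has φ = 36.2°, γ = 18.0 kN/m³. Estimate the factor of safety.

For a dry cohesionless infinite slope the factor of safety is FS = tanφ / tanβ.
FS = tan36.2° / tan20.4° = 0.7319 / 0.3719 = 1.968

FS = 1.97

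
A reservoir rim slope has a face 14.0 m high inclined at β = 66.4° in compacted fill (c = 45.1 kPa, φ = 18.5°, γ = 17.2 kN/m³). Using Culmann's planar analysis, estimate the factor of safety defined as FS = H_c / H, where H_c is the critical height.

H_c = (4c/γ) · sinβ cosφ / [1 − cos(β − φ)]
    = (4·45.1/17.2) · sin66.4°·cos18.5° / [1 − cos47.9°]
    = 10.488 · 0.8690 / 0.3296 = 27.66 m
FS = H_c / H = 27.66 / 14.0 = 1.975

FS = 1.98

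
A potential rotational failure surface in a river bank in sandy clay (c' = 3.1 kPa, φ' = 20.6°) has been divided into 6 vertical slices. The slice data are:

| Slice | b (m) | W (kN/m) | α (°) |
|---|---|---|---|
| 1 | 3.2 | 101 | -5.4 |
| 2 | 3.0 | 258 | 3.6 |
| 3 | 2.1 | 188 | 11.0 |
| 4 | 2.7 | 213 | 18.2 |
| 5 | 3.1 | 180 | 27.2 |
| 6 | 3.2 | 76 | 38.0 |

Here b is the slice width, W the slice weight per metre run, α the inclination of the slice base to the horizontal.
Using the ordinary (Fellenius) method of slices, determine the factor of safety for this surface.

FS = 1.77

Ordinary method of slices: FS = Σ[c'·Δl_i + (W_i cosα_i)·tanφ'] / Σ W_i sinα_i, with Δl_i = b_i / cosα_i.
Slice 1: Δl = 3.2/cos(-5.4°) = 3.214 m; N'_1 = 101·cos(-5.4°) = 100.6; c'Δl = 9.96; W sinα = -9.5
Slice 2: Δl = 3.0/cos3.6° = 3.006 m; N'_2 = 258·cos3.6° = 257.5; c'Δl = 9.32; W sinα = 16.2
Slice 3: Δl = 2.1/cos11.0° = 2.139 m; N'_3 = 188·cos11.0° = 184.5; c'Δl = 6.63; W sinα = 35.9
Slice 4: Δl = 2.7/cos18.2° = 2.842 m; N'_4 = 213·cos18.2° = 202.3; c'Δl = 8.81; W sinα = 66.5
Slice 5: Δl = 3.1/cos27.2° = 3.485 m; N'_5 = 180·cos27.2° = 160.1; c'Δl = 10.80; W sinα = 82.3
Slice 6: Δl = 3.2/cos38.0° = 4.061 m; N'_6 = 76·cos38.0° = 59.9; c'Δl = 12.59; W sinα = 46.8
Σc'Δl = 58.1 kN/m; ΣN' = 964.9 kN/m; ΣW sinα = 238.2 kN/m
Resisting = 58.1 + 964.9·tan20.6° = 58.1 + 362.7 = 420.8 kN/m
FS = 420.8 / 238.2 = 1.767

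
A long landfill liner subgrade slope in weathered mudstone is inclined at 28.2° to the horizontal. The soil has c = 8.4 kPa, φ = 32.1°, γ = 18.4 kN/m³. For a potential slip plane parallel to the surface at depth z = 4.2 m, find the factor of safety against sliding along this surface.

FS = 1.43

For an infinite slope with a slip plane parallel to the surface (no pore pressure): FS = [c + γz cos²β tanφ] / [γz sinβ cosβ].
γz = 18.4·4.2 = 77.28 kN/m²
Numerator = 8.4 + 77.28·cos²28.2°·tan32.1° = 8.4 + 77.28·0.7767·0.6273 = 46.052 kPa
Denominator = 77.28·sin28.2°·cos28.2° = 77.28·0.4726·0.8813 = 32.184 kPa
FS = 46.052 / 32.184 = 1.431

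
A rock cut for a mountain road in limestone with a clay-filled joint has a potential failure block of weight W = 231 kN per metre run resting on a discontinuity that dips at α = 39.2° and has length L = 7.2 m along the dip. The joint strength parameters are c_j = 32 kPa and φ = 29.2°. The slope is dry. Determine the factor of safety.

Resolving the block weight along and normal to the plane and applying the Mohr–Coulomb strength on the joint:
N' = W cosα = 231·cos39.2° = 179.0 kN/m
Driving force T = W sinα = 231·sin39.2° = 146.0 kN/m
Resisting force R = c_j·L + N'·tanφ = 32·7.2 + 179.0·tan29.2° = 230.4 + 100.0 = 330.4 kN/m
FS = R / T = 330.4 / 146.0 = 2.263

FS = 2.26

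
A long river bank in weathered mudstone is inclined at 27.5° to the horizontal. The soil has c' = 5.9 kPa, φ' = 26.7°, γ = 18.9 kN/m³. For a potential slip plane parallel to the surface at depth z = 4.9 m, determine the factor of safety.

FS = 1.12

For an infinite slope with a slip plane parallel to the surface (no pore pressure): FS = [c' + γz cos²β tanφ'] / [γz sinβ cosβ].
γz = 18.9·4.9 = 92.61 kN/m²
Numerator = 5.9 + 92.61·cos²27.5°·tan26.7° = 5.9 + 92.61·0.7868·0.5029 = 42.547 kPa
Denominator = 92.61·sin27.5°·cos27.5° = 92.61·0.4617·0.8870 = 37.931 kPa
FS = 42.547 / 37.931 = 1.122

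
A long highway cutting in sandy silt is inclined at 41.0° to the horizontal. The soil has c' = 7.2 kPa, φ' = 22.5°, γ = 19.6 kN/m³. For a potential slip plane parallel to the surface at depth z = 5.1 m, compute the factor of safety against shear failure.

For an infinite slope with a slip plane parallel to the surface (no pore pressure): FS = [c' + γz cos²β tanφ'] / [γz sinβ cosβ].
γz = 19.6·5.1 = 99.96 kN/m²
Numerator = 7.2 + 99.96·cos²41.0°·tan22.5° = 7.2 + 99.96·0.5696·0.4142 = 30.784 kPa
Denominator = 99.96·sin41.0°·cos41.0° = 99.96·0.6561·0.7547 = 49.494 kPa
FS = 30.784 / 49.494 = 0.622

FS = 0.62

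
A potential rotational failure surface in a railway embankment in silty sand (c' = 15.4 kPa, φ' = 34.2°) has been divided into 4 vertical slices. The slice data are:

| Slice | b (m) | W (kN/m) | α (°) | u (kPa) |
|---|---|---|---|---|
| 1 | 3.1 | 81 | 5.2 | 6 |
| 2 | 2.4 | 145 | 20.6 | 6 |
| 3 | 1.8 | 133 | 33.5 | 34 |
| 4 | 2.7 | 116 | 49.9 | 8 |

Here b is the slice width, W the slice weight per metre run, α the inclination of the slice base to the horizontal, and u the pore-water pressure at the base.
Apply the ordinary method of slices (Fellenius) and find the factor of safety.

Ordinary method of slices: FS = Σ[c'·Δl_i + (W_i cosα_i − u_i·Δl_i)·tanφ'] / Σ W_i sinα_i, with Δl_i = b_i / cosα_i.
Slice 1: Δl = 3.1/cos5.2° = 3.113 m; N'_1 = 81·cos5.2° − 6·3.113 = 62.0; c'Δl = 47.94; W sinα = 7.3
Slice 2: Δl = 2.4/cos20.6° = 2.564 m; N'_2 = 145·cos20.6° − 6·2.564 = 120.3; c'Δl = 39.48; W sinα = 51.0
Slice 3: Δl = 1.8/cos33.5° = 2.159 m; N'_3 = 133·cos33.5° − 34·2.159 = 37.5; c'Δl = 33.24; W sinα = 73.4
Slice 4: Δl = 2.7/cos49.9° = 4.192 m; N'_4 = 116·cos49.9° − 8·4.192 = 41.2; c'Δl = 64.55; W sinα = 88.7
Σc'Δl = 185.2 kN/m; ΣN' = 261.0 kN/m; ΣW sinα = 220.5 kN/m
Resisting = 185.2 + 261.0·tan34.2° = 185.2 + 177.4 = 362.6 kN/m
FS = 362.6 / 220.5 = 1.645

FS = 1.64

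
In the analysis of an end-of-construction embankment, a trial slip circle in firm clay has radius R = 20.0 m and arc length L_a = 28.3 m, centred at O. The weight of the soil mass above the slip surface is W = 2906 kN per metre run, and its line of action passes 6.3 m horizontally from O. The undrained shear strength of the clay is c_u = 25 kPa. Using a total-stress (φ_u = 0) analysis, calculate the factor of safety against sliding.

FS = 0.77

Taking moments about the centre O, the resisting moment is provided by the undrained shear strength acting along the arc:
M_R = c_u·L_a·R = 25·28.30·20.0 = 14150.0 kN·m/m
M_D = W·d = 2906·6.3 = 18307.8 kN·m/m
FS = M_R / M_D = 14150.0 / 18307.8 = 0.773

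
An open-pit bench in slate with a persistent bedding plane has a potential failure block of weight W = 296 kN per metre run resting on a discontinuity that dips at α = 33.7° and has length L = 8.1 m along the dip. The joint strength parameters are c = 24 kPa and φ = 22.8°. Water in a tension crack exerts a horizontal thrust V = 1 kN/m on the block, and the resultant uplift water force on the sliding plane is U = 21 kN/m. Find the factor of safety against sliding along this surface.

FS = 1.75

Resolving the block weight along and normal to the plane and applying the Mohr–Coulomb strength on the joint:
N' = W cosα − U − V sinα = 296·cos33.7° − 21 − 1·sin33.7° = 224.7 kN/m
Driving force T = W sinα + V cosα = 296·sin33.7° + 1·cos33.7° = 165.1 kN/m
Resisting force R = c·L + N'·tanφ = 24·8.1 + 224.7·tan22.8° = 194.4 + 94.5 = 288.9 kN/m
FS = R / T = 288.9 / 165.1 = 1.750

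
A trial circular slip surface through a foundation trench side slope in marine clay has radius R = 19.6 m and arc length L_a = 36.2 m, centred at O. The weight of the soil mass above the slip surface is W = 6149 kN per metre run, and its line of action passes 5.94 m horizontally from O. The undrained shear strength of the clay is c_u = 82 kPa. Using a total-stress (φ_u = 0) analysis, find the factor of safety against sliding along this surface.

FS = 1.59

Taking moments about the centre O, the resisting moment is provided by the undrained shear strength acting along the arc:
M_R = c_u·L_a·R = 82·36.20·19.6 = 58180.6 kN·m/m
M_D = W·d = 6149·5.94 = 36525.1 kN·m/m
FS = M_R / M_D = 58180.6 / 36525.1 = 1.593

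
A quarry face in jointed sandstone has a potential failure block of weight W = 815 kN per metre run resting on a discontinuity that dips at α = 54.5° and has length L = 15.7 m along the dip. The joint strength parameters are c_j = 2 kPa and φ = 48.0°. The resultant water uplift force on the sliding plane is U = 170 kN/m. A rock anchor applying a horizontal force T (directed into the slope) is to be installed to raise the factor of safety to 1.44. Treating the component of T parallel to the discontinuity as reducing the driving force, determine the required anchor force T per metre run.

Resolving forces along and normal to the sliding plane, with the horizontal anchor force T adding T·sinα to the effective normal force and T·cosα acting up the plane against the driving force:
FS = [c_jL + (W cosα − U + T sinα) tanφ] / [W sinα − T cosα]
Without the anchor: N' = 303.3 kN/m, driving T_d = 663.5 kN/m, resisting R = 2·15.7 + 303.3·tan48.0° = 368.2 kN/m, FS = 0.55.
Setting FS = 1.44 and solving for T:
1.44·(663.5 − T cos54.5°) = 368.2 + T sin54.5°·tan48.0°
T·(sin54.5°·tan48.0° + 1.44·cos54.5°) = 1.44·663.5 − 368.2
T·(0.8141·1.1106 + 1.44·0.5807) = 955.4 − 368.2 = 587.2
T·1.7404 = 587.2
T = 337.4 kN/m

T = 337 kN/m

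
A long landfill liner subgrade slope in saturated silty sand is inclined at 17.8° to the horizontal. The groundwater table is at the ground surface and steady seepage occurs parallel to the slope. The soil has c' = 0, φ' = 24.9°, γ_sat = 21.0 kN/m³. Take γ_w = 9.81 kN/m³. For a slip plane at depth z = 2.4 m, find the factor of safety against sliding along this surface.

With seepage parallel to the slope and the water table at the surface, the effective normal stress on the slip plane uses the buoyant unit weight γ' = γ_sat − γ_w while the driving shear stress uses γ_sat:
FS = [c' + γ' z cos²β tanφ'] / [γ_sat z sinβ cosβ]
(For c' = 0 this reduces to FS = (γ'/γ_sat)·tanφ'/tanβ.)
γ' = 21.0 − 9.81 = 11.19 kN/m³
Numerator = 0.0 + 11.19·2.4·cos²17.8°·tan24.9° = 0.0 + 11.19·2.4·0.9066·0.4642 = 11.301 kPa
Denominator = 21.0·2.4·sin17.8°·cos17.8° = 21.0·2.4·0.3057·0.9521 = 14.669 kPa
FS = 11.301 / 14.669 = 0.770

FS = 0.77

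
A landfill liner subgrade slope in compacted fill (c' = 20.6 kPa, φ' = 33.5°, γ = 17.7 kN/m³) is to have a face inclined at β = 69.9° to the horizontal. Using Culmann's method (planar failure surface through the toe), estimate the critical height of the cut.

H_c = 18.69 m

Culmann's analysis gives the critical failure plane at α_cr = (β + φ')/2 = (69.9 + 33.5)/2 = 51.7°, and the critical height
H_c = (4c'/γ) · sinβ cosφ' / [1 − cos(β − φ')]
    = (4·20.6/17.7) · sin69.9°·cos33.5° / [1 − cos(36.4°)]
    = 4.655 · 0.9391·0.8339 / [1 − 0.8049]
    = 4.655 · 0.7831 / 0.1951
    = 18.69 m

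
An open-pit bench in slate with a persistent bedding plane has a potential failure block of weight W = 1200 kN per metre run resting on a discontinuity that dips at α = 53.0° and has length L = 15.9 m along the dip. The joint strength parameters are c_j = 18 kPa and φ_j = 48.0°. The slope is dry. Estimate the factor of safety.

Resolving the block weight along and normal to the plane and applying the Mohr–Coulomb strength on the joint:
N' = W cosα = 1200·cos53.0° = 722.2 kN/m
Driving force T = W sinα = 1200·sin53.0° = 958.4 kN/m
Resisting force R = c_j·L + N'·tanφ_j = 18·15.9 + 722.2·tan48.0° = 286.2 + 802.1 = 1088.3 kN/m
FS = R / T = 1088.3 / 958.4 = 1.136

FS = 1.14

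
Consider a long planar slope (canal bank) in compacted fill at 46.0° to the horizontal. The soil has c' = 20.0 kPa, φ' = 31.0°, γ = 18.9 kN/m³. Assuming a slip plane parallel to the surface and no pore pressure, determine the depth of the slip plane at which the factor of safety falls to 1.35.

z = 2.75 m

Setting FS = 1.35 in FS = [c' + γz cos²β tanφ'] / [γz sinβ cosβ] and solving for z:
z = c' / [γ cosβ (FS·sinβ − cosβ·tanφ')]
  = 20.0 / [18.9·cos46.0°·(1.35·sin46.0° − cos46.0°·tan31.0°)]
  = 20.0 / [18.9·0.6947·(1.35·0.7193 − 0.6947·0.6009)]
  = 20.0 / 7.2698 = 2.751 m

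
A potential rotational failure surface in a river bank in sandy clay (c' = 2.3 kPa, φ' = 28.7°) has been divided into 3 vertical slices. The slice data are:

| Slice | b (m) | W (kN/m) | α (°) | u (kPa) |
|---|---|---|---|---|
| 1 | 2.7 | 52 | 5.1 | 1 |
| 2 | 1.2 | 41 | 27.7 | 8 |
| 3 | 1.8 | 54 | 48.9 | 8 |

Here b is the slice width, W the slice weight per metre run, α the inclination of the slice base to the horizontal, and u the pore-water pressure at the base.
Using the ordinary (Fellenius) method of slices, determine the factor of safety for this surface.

FS = 0.99

Ordinary method of slices: FS = Σ[c'·Δl_i + (W_i cosα_i − u_i·Δl_i)·tanφ'] / Σ W_i sinα_i, with Δl_i = b_i / cosα_i.
Slice 1: Δl = 2.7/cos5.1° = 2.711 m; N'_1 = 52·cos5.1° − 1·2.711 = 49.1; c'Δl = 6.23; W sinα = 4.6
Slice 2: Δl = 1.2/cos27.7° = 1.355 m; N'_2 = 41·cos27.7° − 8·1.355 = 25.5; c'Δl = 3.12; W sinα = 19.1
Slice 3: Δl = 1.8/cos48.9° = 2.738 m; N'_3 = 54·cos48.9° − 8·2.738 = 13.6; c'Δl = 6.30; W sinα = 40.7
Σc'Δl = 15.6 kN/m; ΣN' = 88.1 kN/m; ΣW sinα = 64.4 kN/m
Resisting = 15.6 + 88.1·tan28.7° = 15.6 + 48.3 = 63.9 kN/m
FS = 63.9 / 64.4 = 0.993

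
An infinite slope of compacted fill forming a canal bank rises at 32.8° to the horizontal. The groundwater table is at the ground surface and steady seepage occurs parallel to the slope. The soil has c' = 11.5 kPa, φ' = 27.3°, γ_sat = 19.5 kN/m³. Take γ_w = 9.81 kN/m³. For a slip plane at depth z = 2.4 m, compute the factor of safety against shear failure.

With seepage parallel to the slope and the water table at the surface, the effective normal stress on the slip plane uses the buoyant unit weight γ' = γ_sat − γ_w while the driving shear stress uses γ_sat:
FS = [c' + γ' z cos²β tanφ'] / [γ_sat z sinβ cosβ]
γ' = 19.5 − 9.81 = 9.69 kN/m³
Numerator = 11.5 + 9.69·2.4·cos²32.8°·tan27.3° = 11.5 + 9.69·2.4·0.7066·0.5161 = 19.981 kPa
Denominator = 19.5·2.4·sin32.8°·cos32.8° = 19.5·2.4·0.5417·0.8406 = 21.310 kPa
FS = 19.981 / 21.310 = 0.938

FS = 0.94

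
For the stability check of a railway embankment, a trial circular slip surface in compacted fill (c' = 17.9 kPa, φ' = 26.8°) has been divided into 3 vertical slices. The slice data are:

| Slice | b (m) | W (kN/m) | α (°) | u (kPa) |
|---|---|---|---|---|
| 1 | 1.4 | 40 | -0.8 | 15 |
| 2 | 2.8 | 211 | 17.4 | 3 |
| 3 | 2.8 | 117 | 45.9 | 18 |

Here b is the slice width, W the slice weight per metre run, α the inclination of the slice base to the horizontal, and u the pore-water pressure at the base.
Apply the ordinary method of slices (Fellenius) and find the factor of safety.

Ordinary method of slices: FS = Σ[c'·Δl_i + (W_i cosα_i − u_i·Δl_i)·tanφ'] / Σ W_i sinα_i, with Δl_i = b_i / cosα_i.
Slice 1: Δl = 1.4/cos(-0.8°) = 1.400 m; N'_1 = 40·cos(-0.8°) − 15·1.400 = 19.0; c'Δl = 25.06; W sinα = -0.6
Slice 2: Δl = 2.8/cos17.4° = 2.934 m; N'_2 = 211·cos17.4° − 3·2.934 = 192.5; c'Δl = 52.52; W sinα = 63.1
Slice 3: Δl = 2.8/cos45.9° = 4.023 m; N'_3 = 117·cos45.9° − 18·4.023 = 9.0; c'Δl = 72.02; W sinα = 84.0
Σc'Δl = 149.6 kN/m; ΣN' = 220.5 kN/m; ΣW sinα = 146.6 kN/m
Resisting = 149.6 + 220.5·tan26.8° = 149.6 + 111.4 = 261.0 kN/m
FS = 261.0 / 146.6 = 1.781

FS = 1.78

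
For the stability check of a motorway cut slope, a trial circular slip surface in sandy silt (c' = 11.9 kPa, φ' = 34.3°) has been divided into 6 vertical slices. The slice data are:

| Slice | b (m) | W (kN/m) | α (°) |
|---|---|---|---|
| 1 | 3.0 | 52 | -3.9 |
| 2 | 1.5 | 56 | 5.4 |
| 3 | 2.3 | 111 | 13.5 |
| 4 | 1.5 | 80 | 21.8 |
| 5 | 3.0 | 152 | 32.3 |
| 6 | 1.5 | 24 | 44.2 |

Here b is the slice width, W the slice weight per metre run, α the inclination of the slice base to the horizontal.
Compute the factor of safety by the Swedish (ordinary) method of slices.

FS = 3.00

Ordinary method of slices: FS = Σ[c'·Δl_i + (W_i cosα_i)·tanφ'] / Σ W_i sinα_i, with Δl_i = b_i / cosα_i.
Slice 1: Δl = 3.0/cos(-3.9°) = 3.007 m; N'_1 = 52·cos(-3.9°) = 51.9; c'Δl = 35.78; W sinα = -3.5
Slice 2: Δl = 1.5/cos5.4° = 1.507 m; N'_2 = 56·cos5.4° = 55.8; c'Δl = 17.93; W sinα = 5.3
Slice 3: Δl = 2.3/cos13.5° = 2.365 m; N'_3 = 111·cos13.5° = 107.9; c'Δl = 28.15; W sinα = 25.9
Slice 4: Δl = 1.5/cos21.8° = 1.616 m; N'_4 = 80·cos21.8° = 74.3; c'Δl = 19.22; W sinα = 29.7
Slice 5: Δl = 3.0/cos32.3° = 3.549 m; N'_5 = 152·cos32.3° = 128.5; c'Δl = 42.24; W sinα = 81.2
Slice 6: Δl = 1.5/cos44.2° = 2.092 m; N'_6 = 24·cos44.2° = 17.2; c'Δl = 24.90; W sinα = 16.7
Σc'Δl = 168.2 kN/m; ΣN' = 435.5 kN/m; ΣW sinα = 155.3 kN/m
Resisting = 168.2 + 435.5·tan34.3° = 168.2 + 297.1 = 465.3 kN/m
FS = 465.3 / 155.3 = 2.996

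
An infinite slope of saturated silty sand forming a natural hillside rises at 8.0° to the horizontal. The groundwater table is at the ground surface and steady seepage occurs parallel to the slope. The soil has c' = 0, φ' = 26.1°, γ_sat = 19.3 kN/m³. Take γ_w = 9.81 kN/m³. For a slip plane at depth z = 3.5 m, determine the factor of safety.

With seepage parallel to the slope and the water table at the surface, the effective normal stress on the slip plane uses the buoyant unit weight γ' = γ_sat − γ_w while the driving shear stress uses γ_sat:
FS = [c' + γ' z cos²β tanφ'] / [γ_sat z sinβ cosβ]
(For c' = 0 this reduces to FS = (γ'/γ_sat)·tanφ'/tanβ.)
γ' = 19.3 − 9.81 = 9.49 kN/m³
Numerator = 0.0 + 9.49·3.5·cos²8.0°·tan26.1° = 0.0 + 9.49·3.5·0.9806·0.4899 = 15.957 kPa
Denominator = 19.3·3.5·sin8.0°·cos8.0° = 19.3·3.5·0.1392·0.9903 = 9.310 kPa
FS = 15.957 / 9.310 = 1.714

FS = 1.71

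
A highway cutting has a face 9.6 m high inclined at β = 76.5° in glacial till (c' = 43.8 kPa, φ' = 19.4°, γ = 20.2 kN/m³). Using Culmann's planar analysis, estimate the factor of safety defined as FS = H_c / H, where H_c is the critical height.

FS = 1.81

H_c = (4c'/γ) · sinβ cosφ' / [1 − cos(β − φ')]
    = (4·43.8/20.2) · sin76.5°·cos19.4° / [1 − cos57.1°]
    = 8.673 · 0.9172 / 0.4568 = 17.41 m
FS = H_c / H = 17.41 / 9.6 = 1.814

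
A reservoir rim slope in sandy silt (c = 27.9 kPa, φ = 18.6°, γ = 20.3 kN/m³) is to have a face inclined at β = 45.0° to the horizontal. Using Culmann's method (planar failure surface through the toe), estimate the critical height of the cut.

H_c = 35.33 m

Culmann's analysis gives the critical failure plane at α_cr = (β + φ)/2 = (45.0 + 18.6)/2 = 31.8°, and the critical height
H_c = (4c/γ) · sinβ cosφ / [1 − cos(β − φ)]
    = (4·27.9/20.3) · sin45.0°·cos18.6° / [1 − cos(26.4°)]
    = 5.498 · 0.7071·0.9478 / [1 − 0.8957]
    = 5.498 · 0.6702 / 0.1043
    = 35.33 m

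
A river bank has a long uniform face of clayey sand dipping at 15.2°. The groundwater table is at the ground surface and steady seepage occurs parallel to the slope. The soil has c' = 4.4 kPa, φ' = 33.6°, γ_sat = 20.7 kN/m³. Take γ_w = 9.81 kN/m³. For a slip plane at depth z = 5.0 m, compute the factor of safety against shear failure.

FS = 1.45

With seepage parallel to the slope and the water table at the surface, the effective normal stress on the slip plane uses the buoyant unit weight γ' = γ_sat − γ_w while the driving shear stress uses γ_sat:
FS = [c' + γ' z cos²β tanφ'] / [γ_sat z sinβ cosβ]
γ' = 20.7 − 9.81 = 10.89 kN/m³
Numerator = 4.4 + 10.89·5.0·cos²15.2°·tan33.6° = 4.4 + 10.89·5.0·0.9313·0.6644 = 38.090 kPa
Denominator = 20.7·5.0·sin15.2°·cos15.2° = 20.7·5.0·0.2622·0.9650 = 26.187 kPa
FS = 38.090 / 26.187 = 1.455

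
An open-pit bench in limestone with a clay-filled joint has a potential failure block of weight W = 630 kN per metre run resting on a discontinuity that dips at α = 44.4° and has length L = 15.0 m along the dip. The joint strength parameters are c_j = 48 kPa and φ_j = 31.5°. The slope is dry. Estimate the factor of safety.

Resolving the block weight along and normal to the plane and applying the Mohr–Coulomb strength on the joint:
N' = W cosα = 630·cos44.4° = 450.1 kN/m
Driving force T = W sinα = 630·sin44.4° = 440.8 kN/m
Resisting force R = c_j·L + N'·tanφ_j = 48·15.0 + 450.1·tan31.5° = 720.0 + 275.8 = 995.8 kN/m
FS = R / T = 995.8 / 440.8 = 2.259

FS = 2.26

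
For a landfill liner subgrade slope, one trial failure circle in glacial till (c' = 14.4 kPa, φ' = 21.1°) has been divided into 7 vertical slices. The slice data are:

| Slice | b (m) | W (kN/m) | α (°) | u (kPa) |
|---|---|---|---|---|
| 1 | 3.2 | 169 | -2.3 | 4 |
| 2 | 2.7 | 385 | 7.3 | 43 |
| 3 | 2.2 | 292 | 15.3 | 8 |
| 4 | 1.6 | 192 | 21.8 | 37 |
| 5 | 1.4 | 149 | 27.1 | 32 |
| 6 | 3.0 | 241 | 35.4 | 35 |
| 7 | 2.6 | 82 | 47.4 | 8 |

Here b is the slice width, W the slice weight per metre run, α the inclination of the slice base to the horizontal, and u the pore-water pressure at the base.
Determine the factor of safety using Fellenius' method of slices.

Ordinary method of slices: FS = Σ[c'·Δl_i + (W_i cosα_i − u_i·Δl_i)·tanφ'] / Σ W_i sinα_i, with Δl_i = b_i / cosα_i.
Slice 1: Δl = 3.2/cos(-2.3°) = 3.203 m; N'_1 = 169·cos(-2.3°) − 4·3.203 = 156.1; c'Δl = 46.12; W sinα = -6.8
Slice 2: Δl = 2.7/cos7.3° = 2.722 m; N'_2 = 385·cos7.3° − 43·2.722 = 264.8; c'Δl = 39.20; W sinα = 48.9
Slice 3: Δl = 2.2/cos15.3° = 2.281 m; N'_3 = 292·cos15.3° − 8·2.281 = 263.4; c'Δl = 32.84; W sinα = 77.1
Slice 4: Δl = 1.6/cos21.8° = 1.723 m; N'_4 = 192·cos21.8° − 37·1.723 = 114.5; c'Δl = 24.81; W sinα = 71.3
Slice 5: Δl = 1.4/cos27.1° = 1.573 m; N'_5 = 149·cos27.1° − 32·1.573 = 82.3; c'Δl = 22.65; W sinα = 67.9
Slice 6: Δl = 3.0/cos35.4° = 3.680 m; N'_6 = 241·cos35.4° − 35·3.680 = 67.6; c'Δl = 53.00; W sinα = 139.6
Slice 7: Δl = 2.6/cos47.4° = 3.841 m; N'_7 = 82·cos47.4° − 8·3.841 = 24.8; c'Δl = 55.31; W sinα = 60.4
Σc'Δl = 273.9 kN/m; ΣN' = 973.5 kN/m; ΣW sinα = 458.3 kN/m
Resisting = 273.9 + 973.5·tan21.1° = 273.9 + 375.7 = 649.6 kN/m
FS = 649.6 / 458.3 = 1.417

FS = 1.42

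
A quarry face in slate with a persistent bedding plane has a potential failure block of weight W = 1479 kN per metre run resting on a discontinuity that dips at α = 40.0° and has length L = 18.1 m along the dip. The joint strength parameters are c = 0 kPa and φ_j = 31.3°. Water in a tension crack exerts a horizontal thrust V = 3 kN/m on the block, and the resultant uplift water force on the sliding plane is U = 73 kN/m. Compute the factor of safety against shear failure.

FS = 0.68

Resolving the block weight along and normal to the plane and applying the Mohr–Coulomb strength on the joint:
N' = W cosα − U − V sinα = 1479·cos40.0° − 73 − 3·sin40.0° = 1058.1 kN/m
Driving force T = W sinα + V cosα = 1479·sin40.0° + 3·cos40.0° = 953.0 kN/m
Resisting force R = c·L + N'·tanφ_j = 0·18.1 + 1058.1·tan31.3° = 0.0 + 643.3 = 643.3 kN/m
FS = R / T = 643.3 / 953.0 = 0.675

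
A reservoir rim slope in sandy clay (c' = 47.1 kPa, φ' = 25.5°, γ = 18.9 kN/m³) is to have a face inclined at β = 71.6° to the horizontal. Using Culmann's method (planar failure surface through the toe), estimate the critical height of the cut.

Culmann's analysis gives the critical failure plane at α_cr = (β + φ')/2 = (71.6 + 25.5)/2 = 48.5°, and the critical height
H_c = (4c'/γ) · sinβ cosφ' / [1 − cos(β − φ')]
    = (4·47.1/18.9) · sin71.6°·cos25.5° / [1 − cos(46.1°)]
    = 9.968 · 0.9489·0.9026 / [1 − 0.6934]
    = 9.968 · 0.8564 / 0.3066
    = 27.85 m

H_c = 27.85 m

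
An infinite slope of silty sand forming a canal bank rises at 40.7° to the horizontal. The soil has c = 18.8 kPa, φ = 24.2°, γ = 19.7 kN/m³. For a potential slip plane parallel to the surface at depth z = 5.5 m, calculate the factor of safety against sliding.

FS = 0.87

For an infinite slope with a slip plane parallel to the surface (no pore pressure): FS = [c + γz cos²β tanφ] / [γz sinβ cosβ].
γz = 19.7·5.5 = 108.35 kN/m²
Numerator = 18.8 + 108.35·cos²40.7°·tan24.2° = 18.8 + 108.35·0.5748·0.4494 = 46.788 kPa
Denominator = 108.35·sin40.7°·cos40.7° = 108.35·0.6521·0.7581 = 53.566 kPa
FS = 46.788 / 53.566 = 0.873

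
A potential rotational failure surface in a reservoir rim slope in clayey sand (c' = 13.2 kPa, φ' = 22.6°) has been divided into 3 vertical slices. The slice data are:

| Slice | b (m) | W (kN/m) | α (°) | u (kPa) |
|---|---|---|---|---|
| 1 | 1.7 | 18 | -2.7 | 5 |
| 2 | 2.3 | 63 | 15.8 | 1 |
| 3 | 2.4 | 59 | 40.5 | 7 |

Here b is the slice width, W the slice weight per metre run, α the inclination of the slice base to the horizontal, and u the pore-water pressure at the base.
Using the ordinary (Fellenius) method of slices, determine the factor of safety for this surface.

FS = 2.44

Ordinary method of slices: FS = Σ[c'·Δl_i + (W_i cosα_i − u_i·Δl_i)·tanφ'] / Σ W_i sinα_i, with Δl_i = b_i / cosα_i.
Slice 1: Δl = 1.7/cos(-2.7°) = 1.702 m; N'_1 = 18·cos(-2.7°) − 5·1.702 = 9.5; c'Δl = 22.46; W sinα = -0.8
Slice 2: Δl = 2.3/cos15.8° = 2.390 m; N'_2 = 63·cos15.8° − 1·2.390 = 58.2; c'Δl = 31.55; W sinα = 17.2
Slice 3: Δl = 2.4/cos40.5° = 3.156 m; N'_3 = 59·cos40.5° − 7·3.156 = 22.8; c'Δl = 41.66; W sinα = 38.3
Σc'Δl = 95.7 kN/m; ΣN' = 90.5 kN/m; ΣW sinα = 54.6 kN/m
Resisting = 95.7 + 90.5·tan22.6° = 95.7 + 37.7 = 133.3 kN/m
FS = 133.3 / 54.6 = 2.441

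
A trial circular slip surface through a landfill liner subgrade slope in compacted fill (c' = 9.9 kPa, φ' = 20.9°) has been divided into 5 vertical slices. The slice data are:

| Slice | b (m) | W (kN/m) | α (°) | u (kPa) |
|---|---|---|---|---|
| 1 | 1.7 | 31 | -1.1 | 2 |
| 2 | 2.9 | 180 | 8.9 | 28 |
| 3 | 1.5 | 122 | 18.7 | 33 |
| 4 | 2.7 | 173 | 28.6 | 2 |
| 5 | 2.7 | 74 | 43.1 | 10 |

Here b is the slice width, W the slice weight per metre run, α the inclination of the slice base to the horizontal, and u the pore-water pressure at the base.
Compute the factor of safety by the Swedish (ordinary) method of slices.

FS = 1.31

Ordinary method of slices: FS = Σ[c'·Δl_i + (W_i cosα_i − u_i·Δl_i)·tanφ'] / Σ W_i sinα_i, with Δl_i = b_i / cosα_i.
Slice 1: Δl = 1.7/cos(-1.1°) = 1.700 m; N'_1 = 31·cos(-1.1°) − 2·1.700 = 27.6; c'Δl = 16.83; W sinα = -0.6
Slice 2: Δl = 2.9/cos8.9° = 2.935 m; N'_2 = 180·cos8.9° − 28·2.935 = 95.6; c'Δl = 29.06; W sinα = 27.8
Slice 3: Δl = 1.5/cos18.7° = 1.584 m; N'_3 = 122·cos18.7° − 33·1.584 = 63.3; c'Δl = 15.68; W sinα = 39.1
Slice 4: Δl = 2.7/cos28.6° = 3.075 m; N'_4 = 173·cos28.6° − 2·3.075 = 145.7; c'Δl = 30.44; W sinα = 82.8
Slice 5: Δl = 2.7/cos43.1° = 3.698 m; N'_5 = 74·cos43.1° − 10·3.698 = 17.1; c'Δl = 36.61; W sinα = 50.6
Σc'Δl = 128.6 kN/m; ΣN' = 349.3 kN/m; ΣW sinα = 199.7 kN/m
Resisting = 128.6 + 349.3·tan20.9° = 128.6 + 133.4 = 262.0 kN/m
FS = 262.0 / 199.7 = 1.312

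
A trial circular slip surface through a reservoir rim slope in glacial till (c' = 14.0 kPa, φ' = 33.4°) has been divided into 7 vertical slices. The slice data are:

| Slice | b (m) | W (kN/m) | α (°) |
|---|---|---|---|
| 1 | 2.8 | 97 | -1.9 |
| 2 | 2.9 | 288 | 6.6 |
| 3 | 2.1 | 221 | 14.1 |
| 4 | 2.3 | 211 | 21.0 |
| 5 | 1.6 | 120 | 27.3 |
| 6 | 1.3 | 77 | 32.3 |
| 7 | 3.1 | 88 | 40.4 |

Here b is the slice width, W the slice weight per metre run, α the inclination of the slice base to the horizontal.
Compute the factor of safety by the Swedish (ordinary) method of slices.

Ordinary method of slices: FS = Σ[c'·Δl_i + (W_i cosα_i)·tanφ'] / Σ W_i sinα_i, with Δl_i = b_i / cosα_i.
Slice 1: Δl = 2.8/cos(-1.9°) = 2.802 m; N'_1 = 97·cos(-1.9°) = 96.9; c'Δl = 39.22; W sinα = -3.2
Slice 2: Δl = 2.9/cos6.6° = 2.919 m; N'_2 = 288·cos6.6° = 286.1; c'Δl = 40.87; W sinα = 33.1
Slice 3: Δl = 2.1/cos14.1° = 2.165 m; N'_3 = 221·cos14.1° = 214.3; c'Δl = 30.31; W sinα = 53.8
Slice 4: Δl = 2.3/cos21.0° = 2.464 m; N'_4 = 211·cos21.0° = 197.0; c'Δl = 34.49; W sinα = 75.6
Slice 5: Δl = 1.6/cos27.3° = 1.801 m; N'_5 = 120·cos27.3° = 106.6; c'Δl = 25.21; W sinα = 55.0
Slice 6: Δl = 1.3/cos32.3° = 1.538 m; N'_6 = 77·cos32.3° = 65.1; c'Δl = 21.53; W sinα = 41.1
Slice 7: Δl = 3.1/cos40.4° = 4.071 m; N'_7 = 88·cos40.4° = 67.0; c'Δl = 56.99; W sinα = 57.0
Σc'Δl = 248.6 kN/m; ΣN' = 1033.1 kN/m; ΣW sinα = 312.6 kN/m
Resisting = 248.6 + 1033.1·tan33.4° = 248.6 + 681.2 = 929.8 kN/m
FS = 929.8 / 312.6 = 2.975

FS = 2.97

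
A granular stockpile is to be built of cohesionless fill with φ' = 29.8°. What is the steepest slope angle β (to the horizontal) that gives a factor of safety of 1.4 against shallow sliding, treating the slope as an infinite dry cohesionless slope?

For an infinite dry cohesionless slope FS = tanφ'/tanβ, so tanβ = tanφ' / FS.
tanβ = tan29.8° / 1.4 = 0.5727 / 1.4 = 0.4091
β = arctan(0.4091) = 22.25°

β = 22.2°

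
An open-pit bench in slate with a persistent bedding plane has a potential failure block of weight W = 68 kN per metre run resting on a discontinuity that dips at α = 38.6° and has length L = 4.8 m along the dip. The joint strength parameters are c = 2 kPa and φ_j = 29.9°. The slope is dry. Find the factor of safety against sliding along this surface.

FS = 0.95

Resolving the block weight along and normal to the plane and applying the Mohr–Coulomb strength on the joint:
N' = W cosα = 68·cos38.6° = 53.1 kN/m
Driving force T = W sinα = 68·sin38.6° = 42.4 kN/m
Resisting force R = c·L + N'·tanφ_j = 2·4.8 + 53.1·tan29.9° = 9.6 + 30.6 = 40.2 kN/m
FS = R / T = 40.2 / 42.4 = 0.947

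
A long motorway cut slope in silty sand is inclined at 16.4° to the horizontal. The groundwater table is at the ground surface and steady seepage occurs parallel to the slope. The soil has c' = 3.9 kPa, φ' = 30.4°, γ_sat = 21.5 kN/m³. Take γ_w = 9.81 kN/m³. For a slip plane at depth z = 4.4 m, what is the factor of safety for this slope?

With seepage parallel to the slope and the water table at the surface, the effective normal stress on the slip plane uses the buoyant unit weight γ' = γ_sat − γ_w while the driving shear stress uses γ_sat:
FS = [c' + γ' z cos²β tanφ'] / [γ_sat z sinβ cosβ]
γ' = 21.5 − 9.81 = 11.69 kN/m³
Numerator = 3.9 + 11.69·4.4·cos²16.4°·tan30.4° = 3.9 + 11.69·4.4·0.9203·0.5867 = 31.672 kPa
Denominator = 21.5·4.4·sin16.4°·cos16.4° = 21.5·4.4·0.2823·0.9593 = 25.623 kPa
FS = 31.672 / 25.623 = 1.236

FS = 1.24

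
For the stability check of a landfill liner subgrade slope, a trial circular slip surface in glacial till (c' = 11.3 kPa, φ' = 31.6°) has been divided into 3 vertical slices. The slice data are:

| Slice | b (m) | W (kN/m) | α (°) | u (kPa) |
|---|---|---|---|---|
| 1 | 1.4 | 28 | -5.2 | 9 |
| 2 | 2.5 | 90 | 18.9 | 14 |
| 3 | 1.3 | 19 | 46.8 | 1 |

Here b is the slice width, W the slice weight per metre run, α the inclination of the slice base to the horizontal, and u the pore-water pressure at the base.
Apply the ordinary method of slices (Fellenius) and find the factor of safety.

FS = 2.79

Ordinary method of slices: FS = Σ[c'·Δl_i + (W_i cosα_i − u_i·Δl_i)·tanφ'] / Σ W_i sinα_i, with Δl_i = b_i / cosα_i.
Slice 1: Δl = 1.4/cos(-5.2°) = 1.406 m; N'_1 = 28·cos(-5.2°) − 9·1.406 = 15.2; c'Δl = 15.89; W sinα = -2.5
Slice 2: Δl = 2.5/cos18.9° = 2.642 m; N'_2 = 90·cos18.9° − 14·2.642 = 48.2; c'Δl = 29.86; W sinα = 29.2
Slice 3: Δl = 1.3/cos46.8° = 1.899 m; N'_3 = 19·cos46.8° − 1·1.899 = 11.1; c'Δl = 21.46; W sinα = 13.9
Σc'Δl = 67.2 kN/m; ΣN' = 74.5 kN/m; ΣW sinα = 40.5 kN/m
Resisting = 67.2 + 74.5·tan31.6° = 67.2 + 45.8 = 113.0 kN/m
FS = 113.0 / 40.5 = 2.793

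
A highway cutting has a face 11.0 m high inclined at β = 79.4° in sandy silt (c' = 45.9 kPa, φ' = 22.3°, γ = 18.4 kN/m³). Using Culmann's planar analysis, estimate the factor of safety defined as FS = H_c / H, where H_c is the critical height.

H_c = (4c'/γ) · sinβ cosφ' / [1 − cos(β − φ')]
    = (4·45.9/18.4) · sin79.4°·cos22.3° / [1 − cos57.1°]
    = 9.978 · 0.9094 / 0.4568 = 19.86 m
FS = H_c / H = 19.86 / 11.0 = 1.806

FS = 1.81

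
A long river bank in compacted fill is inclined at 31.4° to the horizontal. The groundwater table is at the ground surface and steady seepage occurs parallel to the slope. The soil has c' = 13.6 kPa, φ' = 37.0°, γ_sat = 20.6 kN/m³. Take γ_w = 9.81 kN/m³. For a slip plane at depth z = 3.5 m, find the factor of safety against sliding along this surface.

With seepage parallel to the slope and the water table at the surface, the effective normal stress on the slip plane uses the buoyant unit weight γ' = γ_sat − γ_w while the driving shear stress uses γ_sat:
FS = [c' + γ' z cos²β tanφ'] / [γ_sat z sinβ cosβ]
γ' = 20.6 − 9.81 = 10.79 kN/m³
Numerator = 13.6 + 10.79·3.5·cos²31.4°·tan37.0° = 13.6 + 10.79·3.5·0.7285·0.7536 = 34.333 kPa
Denominator = 20.6·3.5·sin31.4°·cos31.4° = 20.6·3.5·0.5210·0.8536 = 32.063 kPa
FS = 34.333 / 32.063 = 1.071

FS = 1.07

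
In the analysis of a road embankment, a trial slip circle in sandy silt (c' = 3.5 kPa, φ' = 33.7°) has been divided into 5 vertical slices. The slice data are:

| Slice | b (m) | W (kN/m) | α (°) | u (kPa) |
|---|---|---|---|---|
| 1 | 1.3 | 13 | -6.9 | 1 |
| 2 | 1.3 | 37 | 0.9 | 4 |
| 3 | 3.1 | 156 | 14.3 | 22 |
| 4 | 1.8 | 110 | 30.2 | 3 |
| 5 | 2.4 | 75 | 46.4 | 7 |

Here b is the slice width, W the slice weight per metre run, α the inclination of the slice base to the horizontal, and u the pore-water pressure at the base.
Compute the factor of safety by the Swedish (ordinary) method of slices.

Ordinary method of slices: FS = Σ[c'·Δl_i + (W_i cosα_i − u_i·Δl_i)·tanφ'] / Σ W_i sinα_i, with Δl_i = b_i / cosα_i.
Slice 1: Δl = 1.3/cos(-6.9°) = 1.309 m; N'_1 = 13·cos(-6.9°) − 1·1.309 = 11.6; c'Δl = 4.58; W sinα = -1.6
Slice 2: Δl = 1.3/cos0.9° = 1.300 m; N'_2 = 37·cos0.9° − 4·1.300 = 31.8; c'Δl = 4.55; W sinα = 0.6
Slice 3: Δl = 3.1/cos14.3° = 3.199 m; N'_3 = 156·cos14.3° − 22·3.199 = 80.8; c'Δl = 11.20; W sinα = 38.5
Slice 4: Δl = 1.8/cos30.2° = 2.083 m; N'_4 = 110·cos30.2° − 3·2.083 = 88.8; c'Δl = 7.29; W sinα = 55.3
Slice 5: Δl = 2.4/cos46.4° = 3.480 m; N'_5 = 75·cos46.4° − 7·3.480 = 27.4; c'Δl = 12.18; W sinα = 54.3
Σc'Δl = 39.8 kN/m; ΣN' = 240.4 kN/m; ΣW sinα = 147.2 kN/m
Resisting = 39.8 + 240.4·tan33.7° = 39.8 + 160.3 = 200.1 kN/m
FS = 200.1 / 147.2 = 1.359

FS = 1.36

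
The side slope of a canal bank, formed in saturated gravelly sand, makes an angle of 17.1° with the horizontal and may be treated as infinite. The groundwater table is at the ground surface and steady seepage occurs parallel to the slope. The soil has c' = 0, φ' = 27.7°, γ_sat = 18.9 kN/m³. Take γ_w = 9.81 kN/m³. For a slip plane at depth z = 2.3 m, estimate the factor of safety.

With seepage parallel to the slope and the water table at the surface, the effective normal stress on the slip plane uses the buoyant unit weight γ' = γ_sat − γ_w while the driving shear stress uses γ_sat:
FS = [c' + γ' z cos²β tanφ'] / [γ_sat z sinβ cosβ]
(For c' = 0 this reduces to FS = (γ'/γ_sat)·tanφ'/tanβ.)
γ' = 18.9 − 9.81 = 9.09 kN/m³
Numerator = 0.0 + 9.09·2.3·cos²17.1°·tan27.7° = 0.0 + 9.09·2.3·0.9135·0.5250 = 10.027 kPa
Denominator = 18.9·2.3·sin17.1°·cos17.1° = 18.9·2.3·0.2940·0.9558 = 12.217 kPa
FS = 10.027 / 12.217 = 0.821

FS = 0.82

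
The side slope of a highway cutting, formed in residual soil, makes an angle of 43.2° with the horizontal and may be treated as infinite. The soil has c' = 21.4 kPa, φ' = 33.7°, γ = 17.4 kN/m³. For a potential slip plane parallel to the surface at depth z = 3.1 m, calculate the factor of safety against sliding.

For an infinite slope with a slip plane parallel to the surface (no pore pressure): FS = [c' + γz cos²β tanφ'] / [γz sinβ cosβ].
γz = 17.4·3.1 = 53.94 kN/m²
Numerator = 21.4 + 53.94·cos²43.2°·tan33.7° = 21.4 + 53.94·0.5314·0.6669 = 40.516 kPa
Denominator = 53.94·sin43.2°·cos43.2° = 53.94·0.6845·0.7290 = 26.917 kPa
FS = 40.516 / 26.917 = 1.505

FS = 1.51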